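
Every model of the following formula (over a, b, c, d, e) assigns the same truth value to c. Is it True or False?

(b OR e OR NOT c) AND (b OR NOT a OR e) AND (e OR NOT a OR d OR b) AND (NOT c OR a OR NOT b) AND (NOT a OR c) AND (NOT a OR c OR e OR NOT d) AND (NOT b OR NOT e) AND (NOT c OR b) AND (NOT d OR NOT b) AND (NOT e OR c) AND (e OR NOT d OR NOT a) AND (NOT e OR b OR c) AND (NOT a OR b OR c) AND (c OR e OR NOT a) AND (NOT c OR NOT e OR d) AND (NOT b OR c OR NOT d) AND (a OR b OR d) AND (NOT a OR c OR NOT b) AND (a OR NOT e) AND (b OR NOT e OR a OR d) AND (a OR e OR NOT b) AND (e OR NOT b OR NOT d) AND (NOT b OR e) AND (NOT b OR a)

Suppose c = true.
(b) alone gives b = true.
(a) alone gives a = true.
(NOT e) alone gives e = false.
But (e) is also a unit clause — contradiction.
So every satisfying assignment has c = False.

False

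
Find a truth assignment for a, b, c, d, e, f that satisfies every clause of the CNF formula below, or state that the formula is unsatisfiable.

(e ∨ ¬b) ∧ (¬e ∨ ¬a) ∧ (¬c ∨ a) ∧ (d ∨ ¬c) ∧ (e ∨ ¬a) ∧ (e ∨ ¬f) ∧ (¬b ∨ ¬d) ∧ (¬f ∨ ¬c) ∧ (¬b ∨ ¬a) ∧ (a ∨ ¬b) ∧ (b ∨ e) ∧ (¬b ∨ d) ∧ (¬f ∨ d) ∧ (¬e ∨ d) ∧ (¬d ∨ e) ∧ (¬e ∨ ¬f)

a=False, b=False, c=False, d=True, e=True, f=False

Suppose e = True.
(¬a) alone gives a = False.
(¬c) alone gives c = False.
(¬b) alone gives b = False.
(d) alone gives d = True.
(¬f) alone gives f = False.
This assignment satisfies each clause.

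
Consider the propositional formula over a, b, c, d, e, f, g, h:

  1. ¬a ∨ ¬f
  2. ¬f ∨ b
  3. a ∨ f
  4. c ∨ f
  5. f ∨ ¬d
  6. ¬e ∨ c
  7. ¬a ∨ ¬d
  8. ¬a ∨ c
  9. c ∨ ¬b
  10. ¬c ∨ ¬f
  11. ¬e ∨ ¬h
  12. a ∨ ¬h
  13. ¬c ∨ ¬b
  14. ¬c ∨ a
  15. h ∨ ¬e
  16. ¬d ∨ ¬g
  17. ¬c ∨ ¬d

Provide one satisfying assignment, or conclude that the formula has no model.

Suppose a = True.
Unit clause (¬f) forces f = False.
Unit clause (c) forces c = True.
Unit clause (¬d) forces d = False.
Unit clause (¬b) forces b = False.
Suppose e = False.
No clause remains; g, h are free.

a ↦ True,  b ↦ False,  c ↦ True,  d ↦ False,  e ↦ False,  f ↦ False,  g ↦ True,  h ↦ False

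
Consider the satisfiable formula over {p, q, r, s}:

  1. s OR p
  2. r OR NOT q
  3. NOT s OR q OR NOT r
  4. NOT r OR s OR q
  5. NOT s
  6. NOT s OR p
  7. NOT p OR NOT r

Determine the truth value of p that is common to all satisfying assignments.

Suppose p = false.
Unit clause (s) forces s = true.
But (NOT s) is also a unit clause — contradiction.
So every satisfying assignment has p = True.

True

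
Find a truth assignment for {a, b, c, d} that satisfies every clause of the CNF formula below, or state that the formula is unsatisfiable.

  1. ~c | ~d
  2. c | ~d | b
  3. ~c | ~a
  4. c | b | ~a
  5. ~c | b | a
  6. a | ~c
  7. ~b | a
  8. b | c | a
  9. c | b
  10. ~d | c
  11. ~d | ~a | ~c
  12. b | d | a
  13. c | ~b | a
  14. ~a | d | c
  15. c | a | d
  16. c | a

UNSATISFIABLE

Suppose c = 0.
Unit clause (b) forces b = 1.
Unit clause (a) forces a = 1.
Unit clause (~d) forces d = 0.
But (d) is also a unit clause — contradiction.
Backtrack on c: now try c = 1.
Unit clause (~d) forces d = 0.
Unit clause (~a) forces a = 0.
But (a) is also a unit clause — contradiction.
Both values of c lead to a conflict.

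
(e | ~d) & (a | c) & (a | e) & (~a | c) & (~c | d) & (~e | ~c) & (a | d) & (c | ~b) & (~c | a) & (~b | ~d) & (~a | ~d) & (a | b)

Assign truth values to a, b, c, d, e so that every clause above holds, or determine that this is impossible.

UNSATISFIABLE

Case e = 1:
The clause (~c) is unit, so c = 0.
The clause (a) is unit, so a = 1.
Now (~a) is unsatisfied and unit — conflict.
Backtrack on e: now try e = 0.
The clause (~d) is unit, so d = 0.
The clause (a) is unit, so a = 1.
The clause (c) is unit, so c = 1.
Now (~c) is unsatisfied and unit — conflict.
Neither e = 1 nor e = 0 works.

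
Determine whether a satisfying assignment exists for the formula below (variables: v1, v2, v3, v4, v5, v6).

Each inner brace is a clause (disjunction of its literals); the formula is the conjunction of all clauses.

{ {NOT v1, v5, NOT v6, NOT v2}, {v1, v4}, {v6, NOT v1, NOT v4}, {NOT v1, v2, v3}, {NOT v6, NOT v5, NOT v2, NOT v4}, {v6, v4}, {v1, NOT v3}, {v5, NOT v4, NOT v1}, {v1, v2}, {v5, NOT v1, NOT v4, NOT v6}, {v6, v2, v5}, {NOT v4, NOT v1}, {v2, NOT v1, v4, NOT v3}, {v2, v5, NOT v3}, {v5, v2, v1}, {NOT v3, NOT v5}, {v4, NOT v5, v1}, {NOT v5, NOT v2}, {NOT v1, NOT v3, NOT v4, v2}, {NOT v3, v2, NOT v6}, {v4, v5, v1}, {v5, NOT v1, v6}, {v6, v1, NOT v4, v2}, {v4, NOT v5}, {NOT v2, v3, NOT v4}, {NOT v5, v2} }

Suppose v1 = true.
From the singleton clause (NOT v4), v4 = false.
From the singleton clause (v6), v6 = true.
From the singleton clause (NOT v5), v5 = false.
From the singleton clause (NOT v2), v2 = false.
From the singleton clause (v3), v3 = true.
That conflicts with the unit clause (NOT v3).
So v1 must be the other value — set v1 = false.
From the singleton clause (v4), v4 = true.
From the singleton clause (NOT v3), v3 = false.
From the singleton clause (v2), v2 = true.
That conflicts with the unit clause (NOT v2).
Neither v1 = true nor v1 = false works.
No assignment satisfies every clause.

No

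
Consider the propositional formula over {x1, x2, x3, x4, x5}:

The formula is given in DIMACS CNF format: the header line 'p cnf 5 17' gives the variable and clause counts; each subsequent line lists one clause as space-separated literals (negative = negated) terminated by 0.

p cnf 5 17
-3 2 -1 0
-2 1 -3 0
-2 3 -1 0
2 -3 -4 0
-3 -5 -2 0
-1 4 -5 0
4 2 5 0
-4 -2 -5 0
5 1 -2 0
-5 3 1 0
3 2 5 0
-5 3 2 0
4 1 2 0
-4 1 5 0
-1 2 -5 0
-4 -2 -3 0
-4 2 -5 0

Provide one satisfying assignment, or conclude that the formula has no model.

x1: True, x2: True, x3: True, x4: False, x5: False

Branch on x3: set x3 = True.
Branch on x2: set x2 = True.
(x1) alone gives x1 = True.
(¬x5) alone gives x5 = False.
(¬x4) alone gives x4 = False.
All clauses are satisfied.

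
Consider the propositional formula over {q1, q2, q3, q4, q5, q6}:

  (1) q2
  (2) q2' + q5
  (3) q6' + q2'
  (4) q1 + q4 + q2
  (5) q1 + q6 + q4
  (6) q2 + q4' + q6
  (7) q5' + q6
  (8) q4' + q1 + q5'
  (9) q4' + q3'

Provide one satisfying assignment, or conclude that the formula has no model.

From the singleton clause (q2), q2 = 1.
From the singleton clause (q5), q5 = 1.
From the singleton clause (q6'), q6 = 0.
But (q6) is also a unit clause — contradiction.

UNSATISFIABLE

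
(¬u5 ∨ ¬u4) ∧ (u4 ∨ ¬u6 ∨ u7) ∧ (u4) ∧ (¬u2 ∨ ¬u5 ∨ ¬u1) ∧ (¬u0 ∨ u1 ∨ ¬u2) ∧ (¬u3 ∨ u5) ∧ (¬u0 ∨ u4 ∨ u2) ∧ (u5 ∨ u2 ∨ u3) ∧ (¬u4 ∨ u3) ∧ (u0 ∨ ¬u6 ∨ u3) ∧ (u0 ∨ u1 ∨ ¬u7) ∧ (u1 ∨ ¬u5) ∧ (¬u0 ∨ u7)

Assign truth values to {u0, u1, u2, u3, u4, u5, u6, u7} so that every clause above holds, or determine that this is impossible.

From the singleton clause (u4), u4 = True.
From the singleton clause (¬u5), u5 = False.
From the singleton clause (¬u3), u3 = False.
But (u3) is also a unit clause — contradiction.

UNSATISFIABLE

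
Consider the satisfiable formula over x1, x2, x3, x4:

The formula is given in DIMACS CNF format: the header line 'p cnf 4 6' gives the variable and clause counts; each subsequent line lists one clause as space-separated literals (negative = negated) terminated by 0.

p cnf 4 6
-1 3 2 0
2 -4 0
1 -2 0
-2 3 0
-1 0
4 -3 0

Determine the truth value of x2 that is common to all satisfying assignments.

Suppose x2 = True.
From the singleton clause (x1), x1 = True.
That conflicts with the unit clause (¬x1).
So every satisfying assignment has x2 = False.

False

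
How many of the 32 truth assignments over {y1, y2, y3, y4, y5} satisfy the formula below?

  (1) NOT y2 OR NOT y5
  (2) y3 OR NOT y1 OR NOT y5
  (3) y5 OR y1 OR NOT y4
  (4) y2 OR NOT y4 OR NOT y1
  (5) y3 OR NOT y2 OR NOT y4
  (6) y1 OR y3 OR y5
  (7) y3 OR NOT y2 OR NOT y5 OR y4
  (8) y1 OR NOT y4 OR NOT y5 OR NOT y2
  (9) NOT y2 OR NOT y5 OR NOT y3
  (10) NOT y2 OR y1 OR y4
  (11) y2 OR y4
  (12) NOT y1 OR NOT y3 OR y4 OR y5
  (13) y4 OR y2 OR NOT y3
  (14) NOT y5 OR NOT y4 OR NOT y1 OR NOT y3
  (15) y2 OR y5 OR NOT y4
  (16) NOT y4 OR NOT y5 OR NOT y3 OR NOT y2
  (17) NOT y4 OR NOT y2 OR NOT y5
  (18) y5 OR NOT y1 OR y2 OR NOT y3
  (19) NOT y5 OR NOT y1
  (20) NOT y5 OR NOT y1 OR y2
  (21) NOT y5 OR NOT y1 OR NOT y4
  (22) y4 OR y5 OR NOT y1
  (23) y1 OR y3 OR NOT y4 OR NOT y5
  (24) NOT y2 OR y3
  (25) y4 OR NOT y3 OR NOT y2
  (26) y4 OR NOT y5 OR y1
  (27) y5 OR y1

There are 2^5 = 32 truth assignments over (y1, y2, y3, y4, y5).
Split on y2. With y2 = true, the clauses containing y2 are satisfied and NOT y2 drops from the rest; 1 of the 2^4 = 16 assignments to the other variables satisfy what remains.
With y2 = false, by the same count on the reduced clause set, 1 assignment works.
Total: 1 + 1 = 2.

2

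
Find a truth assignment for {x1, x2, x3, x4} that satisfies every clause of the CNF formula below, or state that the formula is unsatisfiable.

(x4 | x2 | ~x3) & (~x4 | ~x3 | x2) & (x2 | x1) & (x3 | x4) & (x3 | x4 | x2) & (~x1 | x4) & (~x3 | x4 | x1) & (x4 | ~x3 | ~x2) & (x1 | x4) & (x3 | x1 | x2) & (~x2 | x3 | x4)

Case x2 = 0:
Unit clause (x1) forces x1 = 1.
Unit clause (x4) forces x4 = 1.
Unit clause (~x3) forces x3 = 0.
Every clause now holds.

x1 ↦ 1; x2 ↦ 0; x3 ↦ 0; x4 ↦ 1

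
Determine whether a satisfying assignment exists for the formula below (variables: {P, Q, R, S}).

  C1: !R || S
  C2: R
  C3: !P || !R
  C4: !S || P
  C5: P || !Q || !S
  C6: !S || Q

Unsatisfiable

From the singleton clause (R), R = true.
From the singleton clause (S), S = true.
From the singleton clause (!P), P = false.
Now (P) is unsatisfied and unit — conflict.
No assignment satisfies every clause.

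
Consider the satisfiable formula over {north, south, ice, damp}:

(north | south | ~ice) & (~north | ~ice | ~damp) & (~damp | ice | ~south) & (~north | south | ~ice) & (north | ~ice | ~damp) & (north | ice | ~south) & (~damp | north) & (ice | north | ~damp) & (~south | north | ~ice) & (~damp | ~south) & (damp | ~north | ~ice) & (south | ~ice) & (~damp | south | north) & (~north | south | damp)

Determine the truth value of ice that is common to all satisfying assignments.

False

Suppose ice = 1.
Unit clause (south) forces south = 1.
Unit clause (north) forces north = 1.
Unit clause (~damp) forces damp = 0.
But (damp) is also a unit clause — contradiction.
So every satisfying assignment has ice = False.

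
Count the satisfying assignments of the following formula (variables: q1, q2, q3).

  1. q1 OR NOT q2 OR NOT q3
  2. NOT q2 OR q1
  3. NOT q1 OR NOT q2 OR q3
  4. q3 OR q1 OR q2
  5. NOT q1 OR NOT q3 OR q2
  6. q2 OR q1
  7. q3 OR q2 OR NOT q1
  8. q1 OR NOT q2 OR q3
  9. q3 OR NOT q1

There are 2^3 = 8 truth assignments over (q1, q2, q3).
Split on q2. With q2 = true, the clauses containing q2 are satisfied and NOT q2 drops from the rest; 1 of the 2^2 = 4 assignments to the other variables satisfy what remains.
With q2 = false, by the same count on the reduced clause set, 0 assignments work.
Total: 1 + 0 = 1.

1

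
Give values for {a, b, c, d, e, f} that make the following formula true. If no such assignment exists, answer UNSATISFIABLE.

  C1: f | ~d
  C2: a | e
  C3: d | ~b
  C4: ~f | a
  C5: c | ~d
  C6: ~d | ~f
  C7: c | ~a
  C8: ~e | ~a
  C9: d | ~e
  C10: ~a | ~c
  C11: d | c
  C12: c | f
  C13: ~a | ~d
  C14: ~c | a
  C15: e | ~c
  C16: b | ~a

Case f = 1:
From the singleton clause (a), a = 1.
From the singleton clause (~d), d = 0.
From the singleton clause (~b), b = 0.
But (b) is also a unit clause — contradiction.
Undo f and try f = 0.
From the singleton clause (~d), d = 0.
From the singleton clause (~b), b = 0.
From the singleton clause (~e), e = 0.
From the singleton clause (a), a = 1.
But (~a) is also a unit clause — contradiction.
Both values of f lead to a conflict.

UNSATISFIABLE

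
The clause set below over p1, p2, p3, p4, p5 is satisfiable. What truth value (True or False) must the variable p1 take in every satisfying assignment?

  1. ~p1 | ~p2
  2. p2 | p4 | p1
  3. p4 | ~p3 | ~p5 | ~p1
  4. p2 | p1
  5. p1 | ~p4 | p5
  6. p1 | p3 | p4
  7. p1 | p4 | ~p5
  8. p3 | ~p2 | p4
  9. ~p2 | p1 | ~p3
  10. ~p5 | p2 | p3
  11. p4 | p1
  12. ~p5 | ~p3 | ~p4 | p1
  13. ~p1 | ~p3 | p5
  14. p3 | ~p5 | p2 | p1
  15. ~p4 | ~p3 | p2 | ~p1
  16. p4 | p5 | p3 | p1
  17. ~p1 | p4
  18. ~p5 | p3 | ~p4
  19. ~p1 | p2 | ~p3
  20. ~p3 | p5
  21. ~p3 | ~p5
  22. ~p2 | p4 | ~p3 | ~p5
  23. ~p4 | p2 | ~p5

True

Suppose p1 = 0.
The clause (p2) is unit, so p2 = 1.
The clause (~p3) is unit, so p3 = 0.
The clause (p4) is unit, so p4 = 1.
The clause (p5) is unit, so p5 = 1.
That conflicts with the unit clause (~p5).
So every satisfying assignment has p1 = True.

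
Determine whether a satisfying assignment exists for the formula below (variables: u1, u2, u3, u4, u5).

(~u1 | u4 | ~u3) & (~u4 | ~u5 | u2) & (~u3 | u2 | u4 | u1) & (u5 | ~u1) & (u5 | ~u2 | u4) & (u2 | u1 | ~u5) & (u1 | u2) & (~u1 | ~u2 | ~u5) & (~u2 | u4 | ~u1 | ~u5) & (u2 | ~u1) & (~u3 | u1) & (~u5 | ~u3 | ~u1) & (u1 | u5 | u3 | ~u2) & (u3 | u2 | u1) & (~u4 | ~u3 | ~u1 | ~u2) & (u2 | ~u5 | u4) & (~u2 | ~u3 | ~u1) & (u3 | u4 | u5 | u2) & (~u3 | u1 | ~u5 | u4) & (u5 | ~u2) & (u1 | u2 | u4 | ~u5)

Yes

Case u5 = 1:
Case u4 = 1:
Unit clause (u2) forces u2 = 1.
Unit clause (~u1) forces u1 = 0.
Unit clause (~u3) forces u3 = 0.
All clauses are satisfied.
A satisfying assignment: u1=0,  u2=1,  u3=0,  u4=1,  u5=1.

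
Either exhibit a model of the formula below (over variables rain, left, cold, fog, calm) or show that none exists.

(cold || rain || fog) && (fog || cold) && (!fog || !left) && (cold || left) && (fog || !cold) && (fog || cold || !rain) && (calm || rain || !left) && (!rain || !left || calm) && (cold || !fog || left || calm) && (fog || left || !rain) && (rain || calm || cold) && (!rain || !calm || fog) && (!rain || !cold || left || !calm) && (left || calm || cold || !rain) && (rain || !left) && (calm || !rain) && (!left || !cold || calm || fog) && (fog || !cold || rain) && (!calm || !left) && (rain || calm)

rain ↦ false,  left ↦ false,  cold ↦ true,  fog ↦ true,  calm ↦ true

Try fog = true.
Unit clause (!left) forces left = false.
Unit clause (cold) forces cold = true.
Try rain = false.
Unit clause (calm) forces calm = true.
Every clause now holds.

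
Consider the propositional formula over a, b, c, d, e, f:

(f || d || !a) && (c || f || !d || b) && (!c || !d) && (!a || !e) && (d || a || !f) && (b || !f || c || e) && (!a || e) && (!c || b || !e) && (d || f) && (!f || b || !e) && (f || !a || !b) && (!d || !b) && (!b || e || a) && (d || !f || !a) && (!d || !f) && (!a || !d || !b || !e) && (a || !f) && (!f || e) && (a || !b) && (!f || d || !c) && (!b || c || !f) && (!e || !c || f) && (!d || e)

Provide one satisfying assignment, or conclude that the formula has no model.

Try c = false.
Try a = false.
Unit clause (!f) forces f = false.
Unit clause (d) forces d = true.
Unit clause (b) forces b = true.
Now (!b) is unsatisfied and unit — conflict.
Undo a and try a = true.
Unit clause (!e) forces e = false.
Now (e) is unsatisfied and unit — conflict.
Neither a = true nor a = false works.
Undo c and try c = true.
Unit clause (!d) forces d = false.
Unit clause (f) forces f = true.
Now (!f) is unsatisfied and unit — conflict.
Neither c = true nor c = false works.

UNSATISFIABLE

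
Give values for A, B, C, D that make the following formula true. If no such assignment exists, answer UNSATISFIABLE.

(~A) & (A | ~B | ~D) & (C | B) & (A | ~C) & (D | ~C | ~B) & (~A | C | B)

A ↦ 0; B ↦ 1; C ↦ 0; D ↦ 0

From the singleton clause (~A), A = 0.
From the singleton clause (~C), C = 0.
From the singleton clause (B), B = 1.
From the singleton clause (~D), D = 0.
Every clause now holds.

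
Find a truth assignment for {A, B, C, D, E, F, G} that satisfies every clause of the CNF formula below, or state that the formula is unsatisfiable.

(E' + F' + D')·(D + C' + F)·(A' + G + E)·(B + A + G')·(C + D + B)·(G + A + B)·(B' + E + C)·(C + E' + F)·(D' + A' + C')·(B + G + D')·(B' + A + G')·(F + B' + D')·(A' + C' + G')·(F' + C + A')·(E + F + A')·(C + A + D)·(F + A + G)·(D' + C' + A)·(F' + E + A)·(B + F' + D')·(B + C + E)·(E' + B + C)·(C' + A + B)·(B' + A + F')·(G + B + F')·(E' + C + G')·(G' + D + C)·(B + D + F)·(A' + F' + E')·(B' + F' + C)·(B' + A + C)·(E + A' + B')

UNSATISFIABLE

Try E = 0.
Try A = 0.
The clause (F') is unit, so F = 0.
The clause (G) is unit, so G = 1.
The clause (B) is unit, so B = 1.
Now (B') is unsatisfied and unit — conflict.
So A must be the other value — set A = 1.
The clause (G) is unit, so G = 1.
The clause (C') is unit, so C = 0.
The clause (B') is unit, so B = 0.
Now (B) is unsatisfied and unit — conflict.
Neither A = 1 nor A = 0 works.
So E must be the other value — set E = 1.
Try F = 0.
The clause (C) is unit, so C = 1.
The clause (D) is unit, so D = 1.
The clause (A') is unit, so A = 0.
Now (A) is unsatisfied and unit — conflict.
So F must be the other value — set F = 1.
The clause (D') is unit, so D = 0.
The clause (A') is unit, so A = 0.
The clause (C) is unit, so C = 1.
The clause (B) is unit, so B = 1.
Now (B') is unsatisfied and unit — conflict.
Neither F = 1 nor F = 0 works.
Neither E = 1 nor E = 0 works.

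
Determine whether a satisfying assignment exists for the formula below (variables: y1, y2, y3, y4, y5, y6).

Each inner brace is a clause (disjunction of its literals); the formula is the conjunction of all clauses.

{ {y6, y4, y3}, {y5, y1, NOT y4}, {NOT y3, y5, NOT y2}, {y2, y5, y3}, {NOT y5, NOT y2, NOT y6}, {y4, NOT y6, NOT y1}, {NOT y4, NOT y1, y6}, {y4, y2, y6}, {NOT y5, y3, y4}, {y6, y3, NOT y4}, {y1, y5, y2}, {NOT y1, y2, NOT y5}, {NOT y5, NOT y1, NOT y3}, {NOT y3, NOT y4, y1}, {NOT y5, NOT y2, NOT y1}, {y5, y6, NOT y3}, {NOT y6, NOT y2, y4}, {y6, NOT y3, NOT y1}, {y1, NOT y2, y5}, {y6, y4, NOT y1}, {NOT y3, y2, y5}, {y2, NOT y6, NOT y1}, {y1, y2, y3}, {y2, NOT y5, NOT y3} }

Yes, satisfiable

Suppose y6 = false.
Suppose y4 = false.
From the singleton clause (y3), y3 = true.
From the singleton clause (y2), y2 = true.
From the singleton clause (y5), y5 = true.
From the singleton clause (NOT y1), y1 = false.
All clauses are satisfied.
A satisfying assignment: y1 ↦ false,  y2 ↦ true,  y3 ↦ true,  y4 ↦ false,  y5 ↦ true,  y6 ↦ false.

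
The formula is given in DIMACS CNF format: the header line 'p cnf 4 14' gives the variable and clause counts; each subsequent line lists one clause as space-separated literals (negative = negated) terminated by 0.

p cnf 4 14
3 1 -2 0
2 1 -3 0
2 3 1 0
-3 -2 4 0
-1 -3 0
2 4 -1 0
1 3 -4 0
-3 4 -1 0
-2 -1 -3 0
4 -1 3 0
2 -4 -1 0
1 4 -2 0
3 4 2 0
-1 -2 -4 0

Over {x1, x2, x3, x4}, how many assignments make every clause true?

1

There are 2^4 = 16 truth assignments over (x1, x2, x3, x4).
Check each against the 14 clauses (columns in the order x1, x2, x3, x4):
  F F F F  ✗ fails (x2 ∨ x3 ∨ x1)
  F F F T  ✗ fails (x2 ∨ x3 ∨ x1)
  F F T F  ✗ fails (x2 ∨ x1 ∨ ¬x3)
  F F T T  ✗ fails (x2 ∨ x1 ∨ ¬x3)
  F T F F  ✗ fails (x3 ∨ x1 ∨ ¬x2)
  F T F T  ✗ fails (x3 ∨ x1 ∨ ¬x2)
  F T T F  ✗ fails (¬x3 ∨ ¬x2 ∨ x4)
  F T T T  ✓ satisfies all
  T F F F  ✗ fails (x2 ∨ x4 ∨ ¬x1)
  T F F T  ✗ fails (x2 ∨ ¬x4 ∨ ¬x1)
  T F T F  ✗ fails (¬x1 ∨ ¬x3)
  T F T T  ✗ fails (¬x1 ∨ ¬x3)
  T T F F  ✗ fails (x4 ∨ ¬x1 ∨ x3)
  T T F T  ✗ fails (¬x1 ∨ ¬x2 ∨ ¬x4)
  T T T F  ✗ fails (¬x3 ∨ ¬x2 ∨ x4)
  T T T T  ✗ fails (¬x1 ∨ ¬x3)
1 of the 16 rows is a model.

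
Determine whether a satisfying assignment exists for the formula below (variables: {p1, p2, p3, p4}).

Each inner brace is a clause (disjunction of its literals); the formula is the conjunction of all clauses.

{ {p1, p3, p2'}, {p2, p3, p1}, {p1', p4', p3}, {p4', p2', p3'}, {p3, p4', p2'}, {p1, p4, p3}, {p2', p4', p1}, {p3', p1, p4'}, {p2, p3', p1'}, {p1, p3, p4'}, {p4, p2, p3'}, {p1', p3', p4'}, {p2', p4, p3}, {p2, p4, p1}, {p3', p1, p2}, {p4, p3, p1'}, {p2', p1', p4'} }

Yes, satisfiable

Suppose p1 = 1.
Suppose p4 = 0.
(p3) alone gives p3 = 1.
(p2) alone gives p2 = 1.
Every clause now holds.
A satisfying assignment: p1=1; p2=1; p3=1; p4=0.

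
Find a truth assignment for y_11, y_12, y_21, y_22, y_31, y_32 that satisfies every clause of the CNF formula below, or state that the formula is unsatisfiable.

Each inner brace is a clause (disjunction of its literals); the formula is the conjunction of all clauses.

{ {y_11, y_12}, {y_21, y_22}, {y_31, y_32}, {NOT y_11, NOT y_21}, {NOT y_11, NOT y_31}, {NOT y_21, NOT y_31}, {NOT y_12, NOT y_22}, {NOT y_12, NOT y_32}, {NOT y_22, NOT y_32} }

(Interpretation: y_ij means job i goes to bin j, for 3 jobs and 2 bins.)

UNSATISFIABLE

Case y_11 = true:
The clause (NOT y_21) is unit, so y_21 = false.
The clause (y_22) is unit, so y_22 = true.
The clause (NOT y_31) is unit, so y_31 = false.
The clause (y_32) is unit, so y_32 = true.
Now (NOT y_32) is unsatisfied and unit — conflict.
That branch fails; take y_11 = false instead.
The clause (y_12) is unit, so y_12 = true.
The clause (NOT y_22) is unit, so y_22 = false.
The clause (y_21) is unit, so y_21 = true.
The clause (NOT y_31) is unit, so y_31 = false.
The clause (y_32) is unit, so y_32 = true.
Now (NOT y_32) is unsatisfied and unit — conflict.
Both values of y_11 lead to a conflict.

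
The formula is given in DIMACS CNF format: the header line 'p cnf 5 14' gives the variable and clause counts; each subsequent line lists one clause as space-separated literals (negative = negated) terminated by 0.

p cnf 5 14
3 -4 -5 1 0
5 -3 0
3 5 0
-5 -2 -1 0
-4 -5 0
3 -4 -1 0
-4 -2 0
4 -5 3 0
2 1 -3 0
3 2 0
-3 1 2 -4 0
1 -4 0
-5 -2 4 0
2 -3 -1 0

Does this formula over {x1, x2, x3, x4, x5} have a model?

No, unsatisfiable

Case x5 = True:
Unit clause (¬x4) forces x4 = False.
Unit clause (x3) forces x3 = True.
Unit clause (¬x2) forces x2 = False.
Unit clause (x1) forces x1 = True.
Now (¬x1) is unsatisfied and unit — conflict.
That branch fails; take x5 = False instead.
Unit clause (¬x3) forces x3 = False.
Now (x3) is unsatisfied and unit — conflict.
Neither x5 = True nor x5 = False works.
No assignment satisfies every clause.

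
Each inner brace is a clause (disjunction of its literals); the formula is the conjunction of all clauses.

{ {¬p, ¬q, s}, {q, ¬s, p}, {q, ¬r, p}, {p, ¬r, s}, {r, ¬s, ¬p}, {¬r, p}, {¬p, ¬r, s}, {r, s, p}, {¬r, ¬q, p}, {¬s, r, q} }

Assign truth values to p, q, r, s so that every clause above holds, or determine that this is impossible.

p=True, q=False, r=True, s=True

Try r = True.
The clause (p) is unit, so p = True.
The clause (s) is unit, so s = True.
No clause remains; q is free.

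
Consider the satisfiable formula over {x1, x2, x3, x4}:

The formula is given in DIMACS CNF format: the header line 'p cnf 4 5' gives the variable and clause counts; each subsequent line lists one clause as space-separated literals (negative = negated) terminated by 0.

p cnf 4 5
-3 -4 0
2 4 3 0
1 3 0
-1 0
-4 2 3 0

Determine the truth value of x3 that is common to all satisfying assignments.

True

Suppose x3 = False.
Unit clause (x1) forces x1 = True.
Now (¬x1) is unsatisfied and unit — conflict.
So every satisfying assignment has x3 = True.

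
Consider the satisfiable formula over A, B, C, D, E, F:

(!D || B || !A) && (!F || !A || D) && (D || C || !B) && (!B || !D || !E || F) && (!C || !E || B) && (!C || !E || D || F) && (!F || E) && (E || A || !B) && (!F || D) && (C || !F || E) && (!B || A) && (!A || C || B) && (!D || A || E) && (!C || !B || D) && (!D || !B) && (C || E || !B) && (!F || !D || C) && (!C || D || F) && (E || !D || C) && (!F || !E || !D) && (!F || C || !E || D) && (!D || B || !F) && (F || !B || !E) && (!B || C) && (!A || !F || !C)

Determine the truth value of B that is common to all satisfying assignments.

False

Suppose B = true.
(A) alone gives A = true.
(!D) alone gives D = false.
(!F) alone gives F = false.
(C) alone gives C = true.
That conflicts with the unit clause (!C).
So every satisfying assignment has B = False.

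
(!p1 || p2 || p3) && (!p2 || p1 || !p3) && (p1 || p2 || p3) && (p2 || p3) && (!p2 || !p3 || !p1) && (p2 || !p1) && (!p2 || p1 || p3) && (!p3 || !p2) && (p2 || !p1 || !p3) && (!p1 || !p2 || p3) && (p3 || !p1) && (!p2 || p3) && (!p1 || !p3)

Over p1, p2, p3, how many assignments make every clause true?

1

There are 2^3 = 8 truth assignments over (p1, p2, p3).
Check each against the 13 clauses (columns in the order p1, p2, p3):
  F F F  ✗ fails (p1 || p2 || p3)
  F F T  ✓ satisfies all
  F T F  ✗ fails (!p2 || p1 || p3)
  F T T  ✗ fails (!p2 || p1 || !p3)
  T F F  ✗ fails (!p1 || p2 || p3)
  T F T  ✗ fails (p2 || !p1)
  T T F  ✗ fails (!p1 || !p2 || p3)
  T T T  ✗ fails (!p2 || !p3 || !p1)
1 of the 8 rows is a model.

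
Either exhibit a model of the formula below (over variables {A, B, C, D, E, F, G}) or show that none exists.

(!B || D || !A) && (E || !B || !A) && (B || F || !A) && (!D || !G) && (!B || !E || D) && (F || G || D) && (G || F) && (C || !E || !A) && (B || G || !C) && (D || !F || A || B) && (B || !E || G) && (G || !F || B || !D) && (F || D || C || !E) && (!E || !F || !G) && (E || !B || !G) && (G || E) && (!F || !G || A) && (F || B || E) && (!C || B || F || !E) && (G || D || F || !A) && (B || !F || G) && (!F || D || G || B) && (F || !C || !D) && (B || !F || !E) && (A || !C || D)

Suppose D = false.
Suppose B = false.
Suppose F = true.
Unit clause (A) forces A = true.
Unit clause (G) forces G = true.
Unit clause (!E) forces E = false.
No clause remains; C is free.

A: true,  B: false,  C: false,  D: false,  E: false,  F: true,  G: true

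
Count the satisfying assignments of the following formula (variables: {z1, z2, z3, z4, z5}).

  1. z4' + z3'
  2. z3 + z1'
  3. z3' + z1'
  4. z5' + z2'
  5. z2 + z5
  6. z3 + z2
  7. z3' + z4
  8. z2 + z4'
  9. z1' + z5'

There are 2^5 = 32 truth assignments over (z1, z2, z3, z4, z5).
Split on z5. With z5 = 1, the clauses containing z5 are satisfied and z5' drops from the rest; 0 of the 2^4 = 16 assignments to the other variables satisfy what remains.
With z5 = 0, by the same count on the reduced clause set, 2 assignments work.
Total: 0 + 2 = 2.

2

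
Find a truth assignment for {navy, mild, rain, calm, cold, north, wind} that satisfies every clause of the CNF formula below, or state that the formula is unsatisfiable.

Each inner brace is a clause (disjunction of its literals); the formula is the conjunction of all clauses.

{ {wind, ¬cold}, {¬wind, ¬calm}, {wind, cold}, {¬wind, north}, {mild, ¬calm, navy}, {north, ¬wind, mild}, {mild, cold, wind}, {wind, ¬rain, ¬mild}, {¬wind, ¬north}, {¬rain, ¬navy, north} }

UNSATISFIABLE

Try wind = True.
Unit clause (¬calm) forces calm = False.
Unit clause (north) forces north = True.
But (¬north) is also a unit clause — contradiction.
Undo wind and try wind = False.
Unit clause (¬cold) forces cold = False.
But (cold) is also a unit clause — contradiction.
Both values of wind lead to a conflict.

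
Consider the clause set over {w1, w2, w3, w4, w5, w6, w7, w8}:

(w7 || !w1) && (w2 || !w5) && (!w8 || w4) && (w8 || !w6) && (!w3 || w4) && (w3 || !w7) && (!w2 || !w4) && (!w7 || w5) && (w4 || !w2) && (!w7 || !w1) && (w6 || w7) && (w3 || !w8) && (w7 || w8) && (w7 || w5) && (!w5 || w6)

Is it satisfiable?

Case w7 = true:
From the singleton clause (w3), w3 = true.
From the singleton clause (w4), w4 = true.
From the singleton clause (!w2), w2 = false.
From the singleton clause (!w5), w5 = false.
But (w5) is also a unit clause — contradiction.
Backtrack on w7: now try w7 = false.
From the singleton clause (!w1), w1 = false.
From the singleton clause (w6), w6 = true.
From the singleton clause (w8), w8 = true.
From the singleton clause (w4), w4 = true.
From the singleton clause (!w2), w2 = false.
From the singleton clause (!w5), w5 = false.
But (w5) is also a unit clause — contradiction.
Both values of w7 lead to a conflict.
No assignment satisfies every clause.

No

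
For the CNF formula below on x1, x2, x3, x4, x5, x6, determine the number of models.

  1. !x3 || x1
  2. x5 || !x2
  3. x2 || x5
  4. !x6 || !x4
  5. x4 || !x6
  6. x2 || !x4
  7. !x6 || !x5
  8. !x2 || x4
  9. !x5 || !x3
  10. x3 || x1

2

There are 2^6 = 64 truth assignments over (x1, x2, x3, x4, x5, x6).
Split on x6. With x6 = true, the clauses containing x6 are satisfied and !x6 drops from the rest; 0 of the 2^5 = 32 assignments to the other variables satisfy what remains.
With x6 = false, by the same count on the reduced clause set, 2 assignments work.
(One model: x1=T, x2=F, x3=F, x4=F, x5=T, x6=F.)
Total: 0 + 2 = 2.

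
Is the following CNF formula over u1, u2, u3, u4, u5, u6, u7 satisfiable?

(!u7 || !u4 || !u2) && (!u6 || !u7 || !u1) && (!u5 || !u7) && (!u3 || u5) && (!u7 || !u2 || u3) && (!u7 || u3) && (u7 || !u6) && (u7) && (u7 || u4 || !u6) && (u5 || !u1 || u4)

No, unsatisfiable

From the singleton clause (u7), u7 = true.
From the singleton clause (!u5), u5 = false.
From the singleton clause (!u3), u3 = false.
That conflicts with the unit clause (u3).
No assignment satisfies every clause.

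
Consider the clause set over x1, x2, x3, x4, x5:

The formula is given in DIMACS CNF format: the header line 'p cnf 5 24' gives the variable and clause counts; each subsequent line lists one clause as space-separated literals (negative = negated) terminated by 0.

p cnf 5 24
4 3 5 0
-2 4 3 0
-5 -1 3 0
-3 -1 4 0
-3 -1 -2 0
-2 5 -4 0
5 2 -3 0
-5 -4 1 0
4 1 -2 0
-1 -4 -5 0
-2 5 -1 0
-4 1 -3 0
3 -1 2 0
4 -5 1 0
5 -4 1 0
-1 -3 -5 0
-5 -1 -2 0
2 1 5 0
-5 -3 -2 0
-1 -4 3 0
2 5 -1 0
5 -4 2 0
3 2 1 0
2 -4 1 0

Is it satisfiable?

No, unsatisfiable

Try x4 = True.
Try x2 = False.
The clause (x5) is unit, so x5 = True.
The clause (x1) is unit, so x1 = True.
That conflicts with the unit clause (¬x1).
That branch fails; take x2 = True instead.
The clause (x5) is unit, so x5 = True.
The clause (x1) is unit, so x1 = True.
That conflicts with the unit clause (¬x1).
Either choice for x2 ends in contradiction.
That branch fails; take x4 = False instead.
Try x3 = True.
The clause (¬x1) is unit, so x1 = False.
The clause (¬x2) is unit, so x2 = False.
The clause (x5) is unit, so x5 = True.
That conflicts with the unit clause (¬x5).
That branch fails; take x3 = False instead.
The clause (x5) is unit, so x5 = True.
The clause (¬x2) is unit, so x2 = False.
The clause (¬x1) is unit, so x1 = False.
That conflicts with the unit clause (x1).
Either choice for x3 ends in contradiction.
Either choice for x4 ends in contradiction.
No assignment satisfies every clause.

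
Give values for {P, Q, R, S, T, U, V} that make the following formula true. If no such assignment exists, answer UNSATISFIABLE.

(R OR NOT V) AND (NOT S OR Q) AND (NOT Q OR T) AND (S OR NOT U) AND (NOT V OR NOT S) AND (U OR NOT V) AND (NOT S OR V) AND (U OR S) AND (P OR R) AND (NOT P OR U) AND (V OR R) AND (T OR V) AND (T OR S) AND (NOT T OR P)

Case R = true:
Case S = false:
From the singleton clause (NOT U), U = false.
Now (U) is unsatisfied and unit — conflict.
That branch fails; take S = true instead.
From the singleton clause (Q), Q = true.
From the singleton clause (T), T = true.
From the singleton clause (NOT V), V = false.
Now (V) is unsatisfied and unit — conflict.
Both values of S lead to a conflict.
That branch fails; take R = false instead.
From the singleton clause (NOT V), V = false.
Now (V) is unsatisfied and unit — conflict.
Both values of R lead to a conflict.

UNSATISFIABLE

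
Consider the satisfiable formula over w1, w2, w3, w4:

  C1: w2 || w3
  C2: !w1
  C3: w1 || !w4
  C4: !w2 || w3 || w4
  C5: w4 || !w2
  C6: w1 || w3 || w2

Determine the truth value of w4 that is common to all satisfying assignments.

False

Suppose w4 = true.
From the singleton clause (!w1), w1 = false.
Now (w1) is unsatisfied and unit — conflict.
So every satisfying assignment has w4 = False.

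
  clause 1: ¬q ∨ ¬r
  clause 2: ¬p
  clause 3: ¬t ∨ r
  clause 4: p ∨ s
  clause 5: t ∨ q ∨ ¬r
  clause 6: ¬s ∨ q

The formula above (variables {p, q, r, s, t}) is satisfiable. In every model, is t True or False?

Suppose t = True.
(¬p) alone gives p = False.
(r) alone gives r = True.
(¬q) alone gives q = False.
(s) alone gives s = True.
But (¬s) is also a unit clause — contradiction.
So every satisfying assignment has t = False.

False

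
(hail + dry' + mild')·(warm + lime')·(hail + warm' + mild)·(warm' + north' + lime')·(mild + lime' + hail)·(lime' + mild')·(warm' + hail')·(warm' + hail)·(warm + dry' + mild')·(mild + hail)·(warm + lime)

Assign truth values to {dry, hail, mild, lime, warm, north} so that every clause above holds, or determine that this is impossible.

UNSATISFIABLE

Case warm = 1:
(hail') alone gives hail = 0.
That conflicts with the unit clause (hail).
Undo warm and try warm = 0.
(lime') alone gives lime = 0.
That conflicts with the unit clause (lime).
Both values of warm lead to a conflict.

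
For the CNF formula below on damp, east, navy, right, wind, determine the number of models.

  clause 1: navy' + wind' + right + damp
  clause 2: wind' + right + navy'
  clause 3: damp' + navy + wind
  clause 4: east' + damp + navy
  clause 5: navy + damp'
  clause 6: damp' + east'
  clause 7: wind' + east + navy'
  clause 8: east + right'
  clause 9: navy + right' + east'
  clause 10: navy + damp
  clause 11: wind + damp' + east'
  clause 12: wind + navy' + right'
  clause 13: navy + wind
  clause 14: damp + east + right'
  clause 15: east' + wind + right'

There are 2^5 = 32 truth assignments over (damp, east, navy, right, wind).
Split on right. With right = 1, the clauses containing right are satisfied and right' drops from the rest; 1 of the 2^4 = 16 assignments to the other variables satisfy what remains.
With right = 0, by the same count on the reduced clause set, 3 assignments work.
(One model: damp=F, east=F, navy=T, right=F, wind=F.)
Total: 1 + 3 = 4.

4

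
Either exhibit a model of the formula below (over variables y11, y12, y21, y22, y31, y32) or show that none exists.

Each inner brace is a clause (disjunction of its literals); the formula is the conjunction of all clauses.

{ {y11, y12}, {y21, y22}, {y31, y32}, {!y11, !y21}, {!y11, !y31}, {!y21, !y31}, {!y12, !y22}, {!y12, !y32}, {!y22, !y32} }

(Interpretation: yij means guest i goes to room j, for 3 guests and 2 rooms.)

UNSATISFIABLE

Case y11 = true:
(!y21) alone gives y21 = false.
(y22) alone gives y22 = true.
(!y31) alone gives y31 = false.
(y32) alone gives y32 = true.
But (!y32) is also a unit clause — contradiction.
Undo y11 and try y11 = false.
(y12) alone gives y12 = true.
(!y22) alone gives y22 = false.
(y21) alone gives y21 = true.
(!y31) alone gives y31 = false.
(y32) alone gives y32 = true.
But (!y32) is also a unit clause — contradiction.
Neither y11 = true nor y11 = false works.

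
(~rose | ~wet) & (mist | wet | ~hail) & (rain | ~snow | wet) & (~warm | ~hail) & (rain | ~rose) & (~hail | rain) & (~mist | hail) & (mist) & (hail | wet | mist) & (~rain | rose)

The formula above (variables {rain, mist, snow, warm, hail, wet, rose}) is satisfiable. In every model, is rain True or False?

Suppose rain = 0.
Unit clause (~rose) forces rose = 0.
Unit clause (~hail) forces hail = 0.
Unit clause (~mist) forces mist = 0.
Now (mist) is unsatisfied and unit — conflict.
So every satisfying assignment has rain = True.

True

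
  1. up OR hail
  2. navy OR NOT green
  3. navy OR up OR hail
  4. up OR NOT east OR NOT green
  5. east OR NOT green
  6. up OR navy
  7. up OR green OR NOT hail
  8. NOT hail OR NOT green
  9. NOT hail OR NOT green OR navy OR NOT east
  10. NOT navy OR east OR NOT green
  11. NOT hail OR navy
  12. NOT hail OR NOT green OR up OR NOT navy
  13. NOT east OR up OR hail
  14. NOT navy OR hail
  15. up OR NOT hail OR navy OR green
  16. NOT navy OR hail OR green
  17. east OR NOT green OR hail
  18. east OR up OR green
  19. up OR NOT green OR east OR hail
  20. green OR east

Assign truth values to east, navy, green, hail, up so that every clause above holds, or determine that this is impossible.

east=true, navy=false, green=false, hail=false, up=true

Suppose up = true.
Suppose navy = false.
The clause (NOT green) is unit, so green = false.
The clause (NOT hail) is unit, so hail = false.
The clause (east) is unit, so east = true.
Every clause now holds.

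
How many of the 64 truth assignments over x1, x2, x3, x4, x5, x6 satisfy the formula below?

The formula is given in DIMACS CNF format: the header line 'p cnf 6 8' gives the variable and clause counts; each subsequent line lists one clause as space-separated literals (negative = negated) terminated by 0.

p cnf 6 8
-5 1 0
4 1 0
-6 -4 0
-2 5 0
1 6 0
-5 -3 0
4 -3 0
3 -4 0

7

There are 2^6 = 64 truth assignments over (x1, x2, x3, x4, x5, x6).
Split on x1. With x1 = True, the clauses containing x1 are satisfied and ¬x1 drops from the rest; 7 of the 2^5 = 32 assignments to the other variables satisfy what remains.
With x1 = False, by the same count on the reduced clause set, 0 assignments work.
Total: 7 + 0 = 7.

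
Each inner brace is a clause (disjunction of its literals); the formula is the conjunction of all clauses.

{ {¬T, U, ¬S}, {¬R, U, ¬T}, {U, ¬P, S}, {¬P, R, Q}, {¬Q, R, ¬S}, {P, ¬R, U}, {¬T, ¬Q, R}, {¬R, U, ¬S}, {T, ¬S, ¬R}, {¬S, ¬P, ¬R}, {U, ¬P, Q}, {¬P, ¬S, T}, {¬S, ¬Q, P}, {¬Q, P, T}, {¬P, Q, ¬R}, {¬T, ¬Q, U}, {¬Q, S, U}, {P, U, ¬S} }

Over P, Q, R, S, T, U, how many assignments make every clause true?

There are 2^6 = 64 truth assignments over (P, Q, R, S, T, U).
Split on R. With R = True, the clauses containing R are satisfied and ¬R drops from the rest; 6 of the 2^5 = 32 assignments to the other variables satisfy what remains.
With R = False, by the same count on the reduced clause set, 7 assignments work.
(One model: P=F, Q=F, R=F, S=F, T=F, U=F.)
Total: 6 + 7 = 13.

13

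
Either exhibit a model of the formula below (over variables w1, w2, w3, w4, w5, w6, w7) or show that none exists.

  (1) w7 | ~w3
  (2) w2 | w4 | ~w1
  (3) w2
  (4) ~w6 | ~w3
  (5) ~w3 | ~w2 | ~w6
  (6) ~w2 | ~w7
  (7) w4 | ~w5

w1: 1,  w2: 1,  w3: 0,  w4: 0,  w5: 0,  w6: 1,  w7: 0

From the singleton clause (w2), w2 = 1.
From the singleton clause (~w7), w7 = 0.
From the singleton clause (~w3), w3 = 0.
Branch on w4: set w4 = 0.
From the singleton clause (~w5), w5 = 0.
Every clause is now satisfied; w1, w6 are unconstrained.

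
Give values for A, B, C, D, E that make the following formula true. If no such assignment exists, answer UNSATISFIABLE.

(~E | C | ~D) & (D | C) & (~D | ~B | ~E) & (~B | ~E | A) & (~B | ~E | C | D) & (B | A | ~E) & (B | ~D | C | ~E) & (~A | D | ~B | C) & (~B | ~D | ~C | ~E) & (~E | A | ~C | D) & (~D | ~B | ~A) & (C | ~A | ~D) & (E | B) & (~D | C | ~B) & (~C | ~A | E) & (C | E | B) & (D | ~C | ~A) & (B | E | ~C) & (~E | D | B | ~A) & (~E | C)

A: 0; B: 1; C: 1; D: 1; E: 0

Case D = 1:
Case E = 0:
The clause (B) is unit, so B = 1.
The clause (~A) is unit, so A = 0.
The clause (C) is unit, so C = 1.
All clauses are satisfied.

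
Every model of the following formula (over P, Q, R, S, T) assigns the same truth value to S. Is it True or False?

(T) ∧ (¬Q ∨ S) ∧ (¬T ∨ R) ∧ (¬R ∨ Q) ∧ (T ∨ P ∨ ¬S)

True

Suppose S = False.
From the singleton clause (T), T = True.
From the singleton clause (¬Q), Q = False.
From the singleton clause (R), R = True.
Now (¬R) is unsatisfied and unit — conflict.
So every satisfying assignment has S = True.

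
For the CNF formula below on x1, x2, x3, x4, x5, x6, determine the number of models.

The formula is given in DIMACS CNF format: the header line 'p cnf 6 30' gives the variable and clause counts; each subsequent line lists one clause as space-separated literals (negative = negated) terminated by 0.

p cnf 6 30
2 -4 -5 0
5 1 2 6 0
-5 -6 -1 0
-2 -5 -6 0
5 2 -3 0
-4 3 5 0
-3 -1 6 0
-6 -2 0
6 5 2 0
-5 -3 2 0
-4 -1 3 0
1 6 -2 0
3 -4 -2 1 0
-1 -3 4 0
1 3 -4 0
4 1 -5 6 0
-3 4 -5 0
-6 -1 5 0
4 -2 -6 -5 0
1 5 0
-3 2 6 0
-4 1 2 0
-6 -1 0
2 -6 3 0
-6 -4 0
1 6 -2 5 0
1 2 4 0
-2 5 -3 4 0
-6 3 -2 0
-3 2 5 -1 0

3

There are 2^6 = 64 truth assignments over (x1, x2, x3, x4, x5, x6).
Split on x3. With x3 = True, the clauses containing x3 are satisfied and ¬x3 drops from the rest; 0 of the 2^5 = 32 assignments to the other variables satisfy what remains.
With x3 = False, by the same count on the reduced clause set, 3 assignments work.
(One model: x1=T, x2=F, x3=F, x4=F, x5=T, x6=F.)
Total: 0 + 3 = 3.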